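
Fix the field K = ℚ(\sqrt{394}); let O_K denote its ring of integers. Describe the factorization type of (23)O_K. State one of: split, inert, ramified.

Since 394 ≢ 1 mod 4, the ring of integers is ℤ[√394] with discriminant 4·394 = 1576.
disc(K) = 1576 is not divisible by 23; 23 is unramified.
Euler's criterion: 394^11 mod 23 = 1. Thus (394|23) = 1.
d is a quadratic residue mod p, hence 23 splits in O_K.

p splits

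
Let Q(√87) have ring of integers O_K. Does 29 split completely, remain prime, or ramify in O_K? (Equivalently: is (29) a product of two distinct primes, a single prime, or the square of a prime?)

Since 87 ≢ 1 mod 4, the ring of integers is ℤ[√87] with discriminant 4·87 = 348.
Ramification test: 29 | 348. The prime 29 ramifies in K.

ramified — (29) = 𝔭²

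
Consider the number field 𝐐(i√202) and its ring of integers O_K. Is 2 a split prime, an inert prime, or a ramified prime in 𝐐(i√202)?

p ramifies

d = -202 ≡ 2 (mod 4), so O_K = ℤ[√-202] and disc(K) = 4d = -808.
2 divides disc(K) = -808, so 2 ramifies.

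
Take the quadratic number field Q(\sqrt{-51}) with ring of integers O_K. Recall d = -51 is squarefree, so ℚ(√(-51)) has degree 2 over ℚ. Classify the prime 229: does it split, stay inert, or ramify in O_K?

d = -51 ≡ 1 (mod 4), so O_K = ℤ[(1+√-51)/2] and disc(K) = d = -51.
229 ∤ -51, so 229 is unramified.
Euler's criterion: (-51)^114 mod 229 = 1. Thus (-51|229) = 1.
(-51/229) = 1, so 229 splits.

split — (229) = 𝔭₁𝔭₂ with 𝔭₁ ≠ 𝔭₂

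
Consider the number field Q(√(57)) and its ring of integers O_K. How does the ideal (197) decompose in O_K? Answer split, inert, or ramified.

remains prime (inert)

57 mod 4 = 1, hence disc K = 57 and O_K = ℤ[(1+√57)/2].
197 ∤ 57, so 197 is unramified.
Compute (57/197) via Euler: 57^((197-1)/2) mod 197 = 196, so (57/197) = -1.
Legendre symbol -1 ⇒ 197 is inert.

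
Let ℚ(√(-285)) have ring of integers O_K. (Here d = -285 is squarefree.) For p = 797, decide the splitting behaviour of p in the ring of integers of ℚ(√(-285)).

inert

Since -285 ≢ 1 mod 4, the ring of integers is ℤ[√-285] with discriminant 4·(-285) = -1140.
disc(K) = -1140 is not divisible by 797; 797 is unramified.
(-285/797) = 512^398 mod 797 = 796, giving Legendre symbol -1.
Legendre symbol -1 ⇒ 797 is inert.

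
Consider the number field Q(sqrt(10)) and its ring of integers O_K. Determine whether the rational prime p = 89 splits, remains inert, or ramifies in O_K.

d = 10 ≡ 2 (mod 4), so O_K = ℤ[√10] and disc(K) = 4d = 40.
89 ∤ 40, so 89 is unramified.
Compute (10/89) via Euler: 10^((89-1)/2) mod 89 = 1, so (10/89) = 1.
(10/89) = 1, so 89 splits.

89 splits in O_K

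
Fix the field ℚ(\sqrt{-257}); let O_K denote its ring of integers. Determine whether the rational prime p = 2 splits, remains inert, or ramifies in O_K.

ramifies in O_K

d = -257 ≡ 3 (mod 4), so O_K = ℤ[√-257] and disc(K) = 4d = -1028.
2 divides disc(K) = -1028, so 2 ramifies.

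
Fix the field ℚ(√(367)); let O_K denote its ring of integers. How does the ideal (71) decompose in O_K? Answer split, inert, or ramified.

Since 367 ≢ 1 mod 4, the ring of integers is ℤ[√367] with discriminant 4·367 = 1468.
disc(K) = 1468 is not divisible by 71; 71 is unramified.
(367/71) = 12^35 mod 71 = 1, giving Legendre symbol 1.
(367/71) = 1, so 71 splits.

p splits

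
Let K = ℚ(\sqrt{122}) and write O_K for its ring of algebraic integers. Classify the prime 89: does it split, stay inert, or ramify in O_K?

122 mod 4 = 2, hence disc K = 4·122 = 488 and O_K = ℤ[√122].
Since gcd(89, 488) = 1 the prime 89 does not ramify.
Euler's criterion: 122^44 mod 89 = 88. Thus (122|89) = -1.
Legendre symbol -1 ⇒ 89 is inert.

p is inert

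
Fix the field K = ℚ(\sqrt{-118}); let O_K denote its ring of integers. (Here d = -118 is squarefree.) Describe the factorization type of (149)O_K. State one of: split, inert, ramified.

split — (149) = 𝔭₁𝔭₂ with 𝔭₁ ≠ 𝔭₂

-118 mod 4 = 2, hence disc K = 4·(-118) = -472 and O_K = ℤ[√-118].
disc(K) = -472 is not divisible by 149; 149 is unramified.
Compute (-118/149) via Euler: 31^((149-1)/2) mod 149 = 1, so (-118/149) = 1.
Legendre symbol 1 ⇒ 149 is split.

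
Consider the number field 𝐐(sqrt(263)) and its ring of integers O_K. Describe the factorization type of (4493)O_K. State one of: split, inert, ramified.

Since 263 ≢ 1 mod 4, the ring of integers is ℤ[√263] with discriminant 4·263 = 1052.
4493 ∤ 1052, so 4493 is unramified.
Euler's criterion: 263^2246 mod 4493 = 1. Thus (263|4493) = 1.
(263/4493) = 1, so 4493 splits.

4493 splits in O_K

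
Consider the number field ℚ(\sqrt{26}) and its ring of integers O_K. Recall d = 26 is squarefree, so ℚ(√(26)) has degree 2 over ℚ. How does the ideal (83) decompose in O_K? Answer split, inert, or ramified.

splits completely

d = 26 ≡ 2 (mod 4), so O_K = ℤ[√26] and disc(K) = 4d = 104.
Since gcd(83, 104) = 1 the prime 83 does not ramify.
Euler's criterion: 26^41 mod 83 = 1. Thus (26|83) = 1.
d is a quadratic residue mod p, hence 83 splits in O_K.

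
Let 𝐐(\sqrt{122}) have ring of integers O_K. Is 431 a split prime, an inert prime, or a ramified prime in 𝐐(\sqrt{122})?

d = 122 ≡ 2 (mod 4), so O_K = ℤ[√122] and disc(K) = 4d = 488.
431 ∤ 488, so 431 is unramified.
Compute (122/431) via Euler: 122^((431-1)/2) mod 431 = 1, so (122/431) = 1.
d is a quadratic residue mod p, hence 431 splits in O_K.

431 splits in O_K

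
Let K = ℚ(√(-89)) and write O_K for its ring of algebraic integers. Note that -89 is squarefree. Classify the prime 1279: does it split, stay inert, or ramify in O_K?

p splits

Since -89 ≢ 1 mod 4, the ring of integers is ℤ[√-89] with discriminant 4·(-89) = -356.
Since gcd(1279, -356) = 1 the prime 1279 does not ramify.
Legendre symbol by Euler's criterion: (-89/1279) ≡ (-89)^639 ≡ 1 (mod 1279), i.e. (-89/1279) = 1.
d is a quadratic residue mod p, hence 1279 splits in O_K.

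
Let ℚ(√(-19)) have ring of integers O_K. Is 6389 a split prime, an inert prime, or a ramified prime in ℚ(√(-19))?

p splits

Since -19 ≡ 1 mod 4, the ring of integers is ℤ[(1+√-19)/2] with discriminant -19.
6389 ∤ -19, so 6389 is unramified.
(-19/6389) = 6370^3194 mod 6389 = 1, giving Legendre symbol 1.
Legendre symbol 1 ⇒ 6389 is split.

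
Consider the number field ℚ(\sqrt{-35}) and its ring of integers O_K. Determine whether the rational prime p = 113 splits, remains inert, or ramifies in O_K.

-35 mod 4 = 1, hence disc K = -35 and O_K = ℤ[(1+√-35)/2].
Since gcd(113, -35) = 1 the prime 113 does not ramify.
(-35/113) = 78^56 mod 113 = 112, giving Legendre symbol -1.
(-35/113) = -1, so 113 is inert.

p is inert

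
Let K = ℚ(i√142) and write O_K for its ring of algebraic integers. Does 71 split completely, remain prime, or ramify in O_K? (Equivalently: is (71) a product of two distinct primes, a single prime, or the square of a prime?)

ramified — (71) = 𝔭²

d = -142 ≡ 2 (mod 4), so O_K = ℤ[√-142] and disc(K) = 4d = -568.
Ramification test: 71 | -568. The prime 71 ramifies in K.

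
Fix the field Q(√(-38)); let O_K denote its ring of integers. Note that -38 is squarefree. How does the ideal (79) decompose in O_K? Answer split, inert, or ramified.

d = -38 ≡ 2 (mod 4), so O_K = ℤ[√-38] and disc(K) = 4d = -152.
disc(K) = -152 is not divisible by 79; 79 is unramified.
(-38/79) = 41^39 mod 79 = 78, giving Legendre symbol -1.
(-38/79) = -1, so 79 is inert.

p is inert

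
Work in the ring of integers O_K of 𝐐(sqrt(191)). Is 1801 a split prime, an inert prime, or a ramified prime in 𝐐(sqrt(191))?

Since 191 ≢ 1 mod 4, the ring of integers is ℤ[√191] with discriminant 4·191 = 764.
disc(K) = 764 is not divisible by 1801; 1801 is unramified.
Euler's criterion: 191^900 mod 1801 = 1800. Thus (191|1801) = -1.
d is a non-residue mod p, hence 1801 remains inert in O_K.

inert — (1801) stays prime in O_K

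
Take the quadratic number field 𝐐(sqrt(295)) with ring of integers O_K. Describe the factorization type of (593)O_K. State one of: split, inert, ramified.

593 remains inert

295 mod 4 = 3, hence disc K = 4·295 = 1180 and O_K = ℤ[√295].
disc(K) = 1180 is not divisible by 593; 593 is unramified.
Euler's criterion: 295^296 mod 593 = 592. Thus (295|593) = -1.
Legendre symbol -1 ⇒ 593 is inert.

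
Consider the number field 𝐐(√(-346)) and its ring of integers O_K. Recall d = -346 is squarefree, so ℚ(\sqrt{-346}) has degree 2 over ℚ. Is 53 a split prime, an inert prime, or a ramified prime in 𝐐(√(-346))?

d = -346 ≡ 2 (mod 4), so O_K = ℤ[√-346] and disc(K) = 4d = -1384.
disc(K) = -1384 is not divisible by 53; 53 is unramified.
Compute (-346/53) via Euler: 25^((53-1)/2) mod 53 = 1, so (-346/53) = 1.
d is a quadratic residue mod p, hence 53 splits in O_K.

splits completely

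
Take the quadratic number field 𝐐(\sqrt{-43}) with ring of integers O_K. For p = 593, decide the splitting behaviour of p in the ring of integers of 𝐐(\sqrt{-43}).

-43 mod 4 = 1, hence disc K = -43 and O_K = ℤ[(1+√-43)/2].
disc(K) = -43 is not divisible by 593; 593 is unramified.
Compute (-43/593) via Euler: 550^((593-1)/2) mod 593 = 592, so (-43/593) = -1.
(-43/593) = -1, so 593 is inert.

remains prime (inert)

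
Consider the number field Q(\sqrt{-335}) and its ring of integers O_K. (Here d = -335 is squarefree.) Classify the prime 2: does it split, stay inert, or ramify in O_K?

splits completely

Since -335 ≡ 1 mod 4, the ring of integers is ℤ[(1+√-335)/2] with discriminant -335.
2 ∤ -335, so 2 is unramified.
For p = 2 with d ≡ 1 (mod 4): d mod 8 = 1, so 2 splits.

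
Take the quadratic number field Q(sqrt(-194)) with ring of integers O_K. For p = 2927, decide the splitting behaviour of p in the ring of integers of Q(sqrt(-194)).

splits completely

d = -194 ≡ 2 (mod 4), so O_K = ℤ[√-194] and disc(K) = 4d = -776.
Since gcd(2927, -776) = 1 the prime 2927 does not ramify.
Compute (-194/2927) via Euler: 2733^((2927-1)/2) mod 2927 = 1, so (-194/2927) = 1.
d is a quadratic residue mod p, hence 2927 splits in O_K.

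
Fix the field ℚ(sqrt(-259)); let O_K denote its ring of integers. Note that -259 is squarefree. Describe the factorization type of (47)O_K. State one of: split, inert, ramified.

p is inert

-259 mod 4 = 1, hence disc K = -259 and O_K = ℤ[(1+√-259)/2].
Since gcd(47, -259) = 1 the prime 47 does not ramify.
(-259/47) = 23^23 mod 47 = 46, giving Legendre symbol -1.
d is a non-residue mod p, hence 47 remains inert in O_K.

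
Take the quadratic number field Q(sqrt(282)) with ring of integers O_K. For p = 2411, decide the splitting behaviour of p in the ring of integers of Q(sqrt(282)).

2411 splits in O_K

282 mod 4 = 2, hence disc K = 4·282 = 1128 and O_K = ℤ[√282].
Since gcd(2411, 1128) = 1 the prime 2411 does not ramify.
(282/2411) = 282^1205 mod 2411 = 1, giving Legendre symbol 1.
Legendre symbol 1 ⇒ 2411 is split.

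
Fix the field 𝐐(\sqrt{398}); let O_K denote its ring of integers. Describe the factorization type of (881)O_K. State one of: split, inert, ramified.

remains prime (inert)

398 mod 4 = 2, hence disc K = 4·398 = 1592 and O_K = ℤ[√398].
881 ∤ 1592, so 881 is unramified.
Compute (398/881) via Euler: 398^((881-1)/2) mod 881 = 880, so (398/881) = -1.
d is a non-residue mod p, hence 881 remains inert in O_K.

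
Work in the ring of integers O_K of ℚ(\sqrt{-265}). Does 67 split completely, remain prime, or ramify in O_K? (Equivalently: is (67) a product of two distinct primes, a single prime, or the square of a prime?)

inert — (67) stays prime in O_K

-265 mod 4 = 3, hence disc K = 4·(-265) = -1060 and O_K = ℤ[√-265].
67 ∤ -1060, so 67 is unramified.
Compute (-265/67) via Euler: 3^((67-1)/2) mod 67 = 66, so (-265/67) = -1.
Legendre symbol -1 ⇒ 67 is inert.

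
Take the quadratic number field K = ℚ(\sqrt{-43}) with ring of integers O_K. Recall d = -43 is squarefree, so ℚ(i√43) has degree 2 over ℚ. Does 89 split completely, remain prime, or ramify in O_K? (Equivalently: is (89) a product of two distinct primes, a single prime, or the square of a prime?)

d = -43 ≡ 1 (mod 4), so O_K = ℤ[(1+√-43)/2] and disc(K) = d = -43.
89 ∤ -43, so 89 is unramified.
Compute (-43/89) via Euler: 46^((89-1)/2) mod 89 = 88, so (-43/89) = -1.
(-43/89) = -1, so 89 is inert.

p is inert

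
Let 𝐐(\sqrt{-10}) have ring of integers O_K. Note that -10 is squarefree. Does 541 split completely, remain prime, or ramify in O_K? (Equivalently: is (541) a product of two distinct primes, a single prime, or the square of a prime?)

inert — (541) stays prime in O_K

Since -10 ≢ 1 mod 4, the ring of integers is ℤ[√-10] with discriminant 4·(-10) = -40.
541 ∤ -40, so 541 is unramified.
(-10/541) = 531^270 mod 541 = 540, giving Legendre symbol -1.
(-10/541) = -1, so 541 is inert.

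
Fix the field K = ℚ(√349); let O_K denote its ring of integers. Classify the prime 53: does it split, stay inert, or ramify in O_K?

d = 349 ≡ 1 (mod 4), so O_K = ℤ[(1+√349)/2] and disc(K) = d = 349.
disc(K) = 349 is not divisible by 53; 53 is unramified.
Legendre symbol by Euler's criterion: (349/53) ≡ 349^26 ≡ 52 (mod 53), i.e. (349/53) = -1.
d is a non-residue mod p, hence 53 remains inert in O_K.

p is inert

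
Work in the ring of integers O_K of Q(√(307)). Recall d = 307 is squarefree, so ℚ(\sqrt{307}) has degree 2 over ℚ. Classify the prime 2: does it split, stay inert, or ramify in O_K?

p ramifies

307 mod 4 = 3, hence disc K = 4·307 = 1228 and O_K = ℤ[√307].
Ramification test: 2 | 1228. The prime 2 ramifies in K.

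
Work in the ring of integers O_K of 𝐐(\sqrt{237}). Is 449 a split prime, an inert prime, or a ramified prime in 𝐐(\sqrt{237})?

split

237 mod 4 = 1, hence disc K = 237 and O_K = ℤ[(1+√237)/2].
disc(K) = 237 is not divisible by 449; 449 is unramified.
(237/449) = 237^224 mod 449 = 1, giving Legendre symbol 1.
(237/449) = 1, so 449 splits.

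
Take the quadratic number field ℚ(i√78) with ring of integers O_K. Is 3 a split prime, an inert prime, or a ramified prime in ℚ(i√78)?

ramified — (3) = 𝔭²

Since -78 ≢ 1 mod 4, the ring of integers is ℤ[√-78] with discriminant 4·(-78) = -312.
3 divides disc(K) = -312, so 3 ramifies.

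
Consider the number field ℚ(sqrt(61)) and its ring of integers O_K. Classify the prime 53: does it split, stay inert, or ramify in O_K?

Since 61 ≡ 1 mod 4, the ring of integers is ℤ[(1+√61)/2] with discriminant 61.
53 ∤ 61, so 53 is unramified.
Compute (61/53) via Euler: 8^((53-1)/2) mod 53 = 52, so (61/53) = -1.
d is a non-residue mod p, hence 53 remains inert in O_K.

p is inert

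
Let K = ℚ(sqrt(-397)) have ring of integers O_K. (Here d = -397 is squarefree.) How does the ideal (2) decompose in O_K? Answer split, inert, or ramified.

-397 mod 4 = 3, hence disc K = 4·(-397) = -1588 and O_K = ℤ[√-397].
Ramification test: 2 | -1588. The prime 2 ramifies in K.

ramified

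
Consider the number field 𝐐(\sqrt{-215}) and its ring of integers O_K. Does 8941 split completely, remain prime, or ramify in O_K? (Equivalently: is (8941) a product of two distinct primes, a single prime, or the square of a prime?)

p splits

-215 mod 4 = 1, hence disc K = -215 and O_K = ℤ[(1+√-215)/2].
8941 ∤ -215, so 8941 is unramified.
(-215/8941) = 8726^4470 mod 8941 = 1, giving Legendre symbol 1.
(-215/8941) = 1, so 8941 splits.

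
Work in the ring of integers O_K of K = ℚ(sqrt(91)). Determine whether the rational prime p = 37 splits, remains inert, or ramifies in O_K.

inert — (37) stays prime in O_K

d = 91 ≡ 3 (mod 4), so O_K = ℤ[√91] and disc(K) = 4d = 364.
disc(K) = 364 is not divisible by 37; 37 is unramified.
Compute (91/37) via Euler: 17^((37-1)/2) mod 37 = 36, so (91/37) = -1.
d is a non-residue mod p, hence 37 remains inert in O_K.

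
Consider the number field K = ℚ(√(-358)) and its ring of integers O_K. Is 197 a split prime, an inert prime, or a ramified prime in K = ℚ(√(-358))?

splits completely

-358 mod 4 = 2, hence disc K = 4·(-358) = -1432 and O_K = ℤ[√-358].
197 ∤ -1432, so 197 is unramified.
(-358/197) = 36^98 mod 197 = 1, giving Legendre symbol 1.
d is a quadratic residue mod p, hence 197 splits in O_K.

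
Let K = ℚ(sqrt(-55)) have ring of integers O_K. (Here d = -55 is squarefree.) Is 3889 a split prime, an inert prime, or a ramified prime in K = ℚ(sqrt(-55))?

p is inert

Since -55 ≡ 1 mod 4, the ring of integers is ℤ[(1+√-55)/2] with discriminant -55.
3889 ∤ -55, so 3889 is unramified.
Compute (-55/3889) via Euler: 3834^((3889-1)/2) mod 3889 = 3888, so (-55/3889) = -1.
(-55/3889) = -1, so 3889 is inert.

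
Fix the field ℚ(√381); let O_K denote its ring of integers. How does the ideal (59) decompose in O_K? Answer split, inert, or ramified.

Since 381 ≡ 1 mod 4, the ring of integers is ℤ[(1+√381)/2] with discriminant 381.
Since gcd(59, 381) = 1 the prime 59 does not ramify.
Euler's criterion: 381^29 mod 59 = 1. Thus (381|59) = 1.
Legendre symbol 1 ⇒ 59 is split.

split — (59) = 𝔭₁𝔭₂ with 𝔭₁ ≠ 𝔭₂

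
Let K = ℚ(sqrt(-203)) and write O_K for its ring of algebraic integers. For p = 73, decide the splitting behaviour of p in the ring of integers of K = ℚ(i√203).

d = -203 ≡ 1 (mod 4), so O_K = ℤ[(1+√-203)/2] and disc(K) = d = -203.
73 ∤ -203, so 73 is unramified.
Legendre symbol by Euler's criterion: (-203/73) ≡ (-203)^36 ≡ 1 (mod 73), i.e. (-203/73) = 1.
d is a quadratic residue mod p, hence 73 splits in O_K.

splits completely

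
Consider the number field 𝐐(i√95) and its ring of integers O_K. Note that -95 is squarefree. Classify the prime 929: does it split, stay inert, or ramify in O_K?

d = -95 ≡ 1 (mod 4), so O_K = ℤ[(1+√-95)/2] and disc(K) = d = -95.
disc(K) = -95 is not divisible by 929; 929 is unramified.
Euler's criterion: (-95)^464 mod 929 = 1. Thus (-95|929) = 1.
d is a quadratic residue mod p, hence 929 splits in O_K.

p splits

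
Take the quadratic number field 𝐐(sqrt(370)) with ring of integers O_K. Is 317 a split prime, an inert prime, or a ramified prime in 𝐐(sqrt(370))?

split — (317) = 𝔭₁𝔭₂ with 𝔭₁ ≠ 𝔭₂

Since 370 ≢ 1 mod 4, the ring of integers is ℤ[√370] with discriminant 4·370 = 1480.
317 ∤ 1480, so 317 is unramified.
(370/317) = 53^158 mod 317 = 1, giving Legendre symbol 1.
(370/317) = 1, so 317 splits.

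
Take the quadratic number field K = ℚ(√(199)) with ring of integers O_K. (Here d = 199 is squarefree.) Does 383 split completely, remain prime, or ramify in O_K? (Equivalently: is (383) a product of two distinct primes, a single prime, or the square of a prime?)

199 mod 4 = 3, hence disc K = 4·199 = 796 and O_K = ℤ[√199].
383 ∤ 796, so 383 is unramified.
Compute (199/383) via Euler: 199^((383-1)/2) mod 383 = 382, so (199/383) = -1.
Legendre symbol -1 ⇒ 383 is inert.

inert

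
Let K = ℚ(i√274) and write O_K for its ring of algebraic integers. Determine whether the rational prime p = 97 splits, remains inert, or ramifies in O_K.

Since -274 ≢ 1 mod 4, the ring of integers is ℤ[√-274] with discriminant 4·(-274) = -1096.
Since gcd(97, -1096) = 1 the prime 97 does not ramify.
Compute (-274/97) via Euler: 17^((97-1)/2) mod 97 = 96, so (-274/97) = -1.
d is a non-residue mod p, hence 97 remains inert in O_K.

remains prime (inert)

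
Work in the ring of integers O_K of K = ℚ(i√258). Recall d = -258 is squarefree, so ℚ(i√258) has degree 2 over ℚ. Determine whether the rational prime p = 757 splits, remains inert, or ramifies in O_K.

Since -258 ≢ 1 mod 4, the ring of integers is ℤ[√-258] with discriminant 4·(-258) = -1032.
disc(K) = -1032 is not divisible by 757; 757 is unramified.
(-258/757) = 499^378 mod 757 = 1, giving Legendre symbol 1.
(-258/757) = 1, so 757 splits.

p splits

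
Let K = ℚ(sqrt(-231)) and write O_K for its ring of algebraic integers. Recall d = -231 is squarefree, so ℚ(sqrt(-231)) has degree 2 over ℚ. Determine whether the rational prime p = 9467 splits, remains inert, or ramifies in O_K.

inert

d = -231 ≡ 1 (mod 4), so O_K = ℤ[(1+√-231)/2] and disc(K) = d = -231.
Since gcd(9467, -231) = 1 the prime 9467 does not ramify.
Euler's criterion: (-231)^4733 mod 9467 = 9466. Thus (-231|9467) = -1.
Legendre symbol -1 ⇒ 9467 is inert.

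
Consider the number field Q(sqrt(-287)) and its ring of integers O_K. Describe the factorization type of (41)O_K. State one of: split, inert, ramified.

d = -287 ≡ 1 (mod 4), so O_K = ℤ[(1+√-287)/2] and disc(K) = d = -287.
Ramification test: 41 | -287. The prime 41 ramifies in K.

ramified — (41) = 𝔭²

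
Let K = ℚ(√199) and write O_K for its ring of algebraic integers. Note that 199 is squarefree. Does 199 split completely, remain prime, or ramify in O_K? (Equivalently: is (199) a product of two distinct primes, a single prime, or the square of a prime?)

199 is ramified

Since 199 ≢ 1 mod 4, the ring of integers is ℤ[√199] with discriminant 4·199 = 796.
disc(K) = 796 = 199·4, so p = 199 is ramified.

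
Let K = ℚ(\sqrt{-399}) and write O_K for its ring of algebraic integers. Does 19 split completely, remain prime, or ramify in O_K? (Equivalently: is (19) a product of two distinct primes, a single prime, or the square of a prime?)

ramified

d = -399 ≡ 1 (mod 4), so O_K = ℤ[(1+√-399)/2] and disc(K) = d = -399.
disc(K) = -399 = 19·(-21), so p = 19 is ramified.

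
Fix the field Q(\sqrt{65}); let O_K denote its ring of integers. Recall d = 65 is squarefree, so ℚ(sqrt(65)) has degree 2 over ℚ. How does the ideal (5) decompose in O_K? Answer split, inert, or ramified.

Since 65 ≡ 1 mod 4, the ring of integers is ℤ[(1+√65)/2] with discriminant 65.
Ramification test: 5 | 65. The prime 5 ramifies in K.

p ramifies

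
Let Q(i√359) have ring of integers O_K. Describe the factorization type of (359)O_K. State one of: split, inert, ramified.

p ramifies

-359 mod 4 = 1, hence disc K = -359 and O_K = ℤ[(1+√-359)/2].
359 divides disc(K) = -359, so 359 ramifies.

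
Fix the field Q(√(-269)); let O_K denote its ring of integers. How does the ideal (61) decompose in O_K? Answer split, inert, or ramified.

61 splits in O_K

d = -269 ≡ 3 (mod 4), so O_K = ℤ[√-269] and disc(K) = 4d = -1076.
61 ∤ -1076, so 61 is unramified.
Compute (-269/61) via Euler: 36^((61-1)/2) mod 61 = 1, so (-269/61) = 1.
Legendre symbol 1 ⇒ 61 is split.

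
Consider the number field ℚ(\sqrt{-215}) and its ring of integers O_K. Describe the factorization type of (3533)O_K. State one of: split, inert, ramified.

splits completely

d = -215 ≡ 1 (mod 4), so O_K = ℤ[(1+√-215)/2] and disc(K) = d = -215.
Since gcd(3533, -215) = 1 the prime 3533 does not ramify.
Compute (-215/3533) via Euler: 3318^((3533-1)/2) mod 3533 = 1, so (-215/3533) = 1.
(-215/3533) = 1, so 3533 splits.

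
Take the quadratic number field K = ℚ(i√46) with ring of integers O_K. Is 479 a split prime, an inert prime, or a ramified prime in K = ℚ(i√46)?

inert

d = -46 ≡ 2 (mod 4), so O_K = ℤ[√-46] and disc(K) = 4d = -184.
disc(K) = -184 is not divisible by 479; 479 is unramified.
Euler's criterion: (-46)^239 mod 479 = 478. Thus (-46|479) = -1.
(-46/479) = -1, so 479 is inert.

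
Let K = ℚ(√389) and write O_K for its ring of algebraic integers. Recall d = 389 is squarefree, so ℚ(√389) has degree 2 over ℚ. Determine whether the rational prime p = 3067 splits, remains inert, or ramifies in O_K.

Since 389 ≡ 1 mod 4, the ring of integers is ℤ[(1+√389)/2] with discriminant 389.
disc(K) = 389 is not divisible by 3067; 3067 is unramified.
Legendre symbol by Euler's criterion: (389/3067) ≡ 389^1533 ≡ 1 (mod 3067), i.e. (389/3067) = 1.
(389/3067) = 1, so 3067 splits.

splits completely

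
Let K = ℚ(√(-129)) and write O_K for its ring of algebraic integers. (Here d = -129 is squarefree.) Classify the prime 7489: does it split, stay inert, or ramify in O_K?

Since -129 ≢ 1 mod 4, the ring of integers is ℤ[√-129] with discriminant 4·(-129) = -516.
7489 ∤ -516, so 7489 is unramified.
(-129/7489) = 7360^3744 mod 7489 = 7488, giving Legendre symbol -1.
(-129/7489) = -1, so 7489 is inert.

inert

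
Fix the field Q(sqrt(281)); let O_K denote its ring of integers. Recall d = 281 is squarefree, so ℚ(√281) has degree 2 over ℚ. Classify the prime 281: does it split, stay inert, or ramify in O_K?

Since 281 ≡ 1 mod 4, the ring of integers is ℤ[(1+√281)/2] with discriminant 281.
281 divides disc(K) = 281, so 281 ramifies.

ramified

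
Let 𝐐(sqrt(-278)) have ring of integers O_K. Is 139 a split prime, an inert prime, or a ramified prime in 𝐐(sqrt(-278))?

ramified

-278 mod 4 = 2, hence disc K = 4·(-278) = -1112 and O_K = ℤ[√-278].
139 divides disc(K) = -1112, so 139 ramifies.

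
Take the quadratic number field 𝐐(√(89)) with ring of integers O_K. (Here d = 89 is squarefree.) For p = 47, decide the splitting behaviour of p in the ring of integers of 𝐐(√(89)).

89 mod 4 = 1, hence disc K = 89 and O_K = ℤ[(1+√89)/2].
47 ∤ 89, so 47 is unramified.
Legendre symbol by Euler's criterion: (89/47) ≡ 89^23 ≡ 1 (mod 47), i.e. (89/47) = 1.
d is a quadratic residue mod p, hence 47 splits in O_K.

split — (47) = 𝔭₁𝔭₂ with 𝔭₁ ≠ 𝔭₂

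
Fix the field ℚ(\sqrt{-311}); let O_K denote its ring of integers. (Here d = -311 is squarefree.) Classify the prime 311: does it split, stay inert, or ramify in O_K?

311 is ramified

d = -311 ≡ 1 (mod 4), so O_K = ℤ[(1+√-311)/2] and disc(K) = d = -311.
Ramification test: 311 | -311. The prime 311 ramifies in K.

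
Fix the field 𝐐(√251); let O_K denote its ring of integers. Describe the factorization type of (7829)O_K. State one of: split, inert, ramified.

splits completely

d = 251 ≡ 3 (mod 4), so O_K = ℤ[√251] and disc(K) = 4d = 1004.
Since gcd(7829, 1004) = 1 the prime 7829 does not ramify.
Legendre symbol by Euler's criterion: (251/7829) ≡ 251^3914 ≡ 1 (mod 7829), i.e. (251/7829) = 1.
d is a quadratic residue mod p, hence 7829 splits in O_K.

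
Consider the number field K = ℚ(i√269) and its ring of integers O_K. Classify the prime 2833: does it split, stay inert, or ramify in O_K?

-269 mod 4 = 3, hence disc K = 4·(-269) = -1076 and O_K = ℤ[√-269].
disc(K) = -1076 is not divisible by 2833; 2833 is unramified.
(-269/2833) = 2564^1416 mod 2833 = 1, giving Legendre symbol 1.
d is a quadratic residue mod p, hence 2833 splits in O_K.

p splits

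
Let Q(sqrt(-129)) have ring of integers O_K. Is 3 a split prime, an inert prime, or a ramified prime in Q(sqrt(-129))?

ramifies in O_K

-129 mod 4 = 3, hence disc K = 4·(-129) = -516 and O_K = ℤ[√-129].
disc(K) = -516 = 3·(-172), so p = 3 is ramified.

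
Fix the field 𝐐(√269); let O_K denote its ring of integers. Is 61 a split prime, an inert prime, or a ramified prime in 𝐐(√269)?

split — (61) = 𝔭₁𝔭₂ with 𝔭₁ ≠ 𝔭₂

Since 269 ≡ 1 mod 4, the ring of integers is ℤ[(1+√269)/2] with discriminant 269.
Since gcd(61, 269) = 1 the prime 61 does not ramify.
Compute (269/61) via Euler: 25^((61-1)/2) mod 61 = 1, so (269/61) = 1.
d is a quadratic residue mod p, hence 61 splits in O_K.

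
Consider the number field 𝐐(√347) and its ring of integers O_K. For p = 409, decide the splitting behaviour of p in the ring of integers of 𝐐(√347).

Since 347 ≢ 1 mod 4, the ring of integers is ℤ[√347] with discriminant 4·347 = 1388.
disc(K) = 1388 is not divisible by 409; 409 is unramified.
Legendre symbol by Euler's criterion: (347/409) ≡ 347^204 ≡ 408 (mod 409), i.e. (347/409) = -1.
d is a non-residue mod p, hence 409 remains inert in O_K.

inert — (409) stays prime in O_K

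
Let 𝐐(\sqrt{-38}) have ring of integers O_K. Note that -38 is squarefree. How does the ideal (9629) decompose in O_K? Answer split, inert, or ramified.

d = -38 ≡ 2 (mod 4), so O_K = ℤ[√-38] and disc(K) = 4d = -152.
Since gcd(9629, -152) = 1 the prime 9629 does not ramify.
Compute (-38/9629) via Euler: 9591^((9629-1)/2) mod 9629 = 1, so (-38/9629) = 1.
d is a quadratic residue mod p, hence 9629 splits in O_K.

splits completely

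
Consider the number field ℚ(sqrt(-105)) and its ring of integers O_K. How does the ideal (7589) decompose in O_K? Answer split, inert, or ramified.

inert

Since -105 ≢ 1 mod 4, the ring of integers is ℤ[√-105] with discriminant 4·(-105) = -420.
Since gcd(7589, -420) = 1 the prime 7589 does not ramify.
Euler's criterion: (-105)^3794 mod 7589 = 7588. Thus (-105|7589) = -1.
d is a non-residue mod p, hence 7589 remains inert in O_K.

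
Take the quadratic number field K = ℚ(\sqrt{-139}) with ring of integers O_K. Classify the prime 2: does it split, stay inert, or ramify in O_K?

2 remains inert

Since -139 ≡ 1 mod 4, the ring of integers is ℤ[(1+√-139)/2] with discriminant -139.
Since gcd(2, -139) = 1 the prime 2 does not ramify.
d ≡ 5 (mod 8); the supplementary law gives 2 inert.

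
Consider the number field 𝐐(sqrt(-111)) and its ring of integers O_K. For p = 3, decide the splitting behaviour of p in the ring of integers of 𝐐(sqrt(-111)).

d = -111 ≡ 1 (mod 4), so O_K = ℤ[(1+√-111)/2] and disc(K) = d = -111.
disc(K) = -111 = 3·(-37), so p = 3 is ramified.

ramified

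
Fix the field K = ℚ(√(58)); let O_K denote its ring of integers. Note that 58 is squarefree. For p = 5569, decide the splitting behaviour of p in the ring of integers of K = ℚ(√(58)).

5569 splits in O_K

d = 58 ≡ 2 (mod 4), so O_K = ℤ[√58] and disc(K) = 4d = 232.
5569 ∤ 232, so 5569 is unramified.
Legendre symbol by Euler's criterion: (58/5569) ≡ 58^2784 ≡ 1 (mod 5569), i.e. (58/5569) = 1.
d is a quadratic residue mod p, hence 5569 splits in O_K.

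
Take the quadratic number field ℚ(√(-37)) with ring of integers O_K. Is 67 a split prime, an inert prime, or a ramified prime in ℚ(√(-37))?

-37 mod 4 = 3, hence disc K = 4·(-37) = -148 and O_K = ℤ[√-37].
disc(K) = -148 is not divisible by 67; 67 is unramified.
Compute (-37/67) via Euler: 30^((67-1)/2) mod 67 = 66, so (-37/67) = -1.
(-37/67) = -1, so 67 is inert.

67 remains inert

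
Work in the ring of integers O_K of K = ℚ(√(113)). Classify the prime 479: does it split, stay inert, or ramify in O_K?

Since 113 ≡ 1 mod 4, the ring of integers is ℤ[(1+√113)/2] with discriminant 113.
Since gcd(479, 113) = 1 the prime 479 does not ramify.
Legendre symbol by Euler's criterion: (113/479) ≡ 113^239 ≡ 478 (mod 479), i.e. (113/479) = -1.
(113/479) = -1, so 479 is inert.

p is inert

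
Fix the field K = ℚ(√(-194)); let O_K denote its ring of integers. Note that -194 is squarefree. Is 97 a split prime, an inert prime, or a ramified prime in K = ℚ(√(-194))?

-194 mod 4 = 2, hence disc K = 4·(-194) = -776 and O_K = ℤ[√-194].
Ramification test: 97 | -776. The prime 97 ramifies in K.

97 is ramified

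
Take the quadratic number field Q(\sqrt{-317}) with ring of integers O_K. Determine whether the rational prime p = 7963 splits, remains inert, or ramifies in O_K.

7963 remains inert

-317 mod 4 = 3, hence disc K = 4·(-317) = -1268 and O_K = ℤ[√-317].
Since gcd(7963, -1268) = 1 the prime 7963 does not ramify.
Euler's criterion: (-317)^3981 mod 7963 = 7962. Thus (-317|7963) = -1.
Legendre symbol -1 ⇒ 7963 is inert.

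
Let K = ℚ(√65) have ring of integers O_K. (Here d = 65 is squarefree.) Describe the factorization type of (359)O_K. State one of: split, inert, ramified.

p is inert

Since 65 ≡ 1 mod 4, the ring of integers is ℤ[(1+√65)/2] with discriminant 65.
359 ∤ 65, so 359 is unramified.
(65/359) = 65^179 mod 359 = 358, giving Legendre symbol -1.
(65/359) = -1, so 359 is inert.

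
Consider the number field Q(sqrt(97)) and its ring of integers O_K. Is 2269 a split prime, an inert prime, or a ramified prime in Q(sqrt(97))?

97 mod 4 = 1, hence disc K = 97 and O_K = ℤ[(1+√97)/2].
2269 ∤ 97, so 2269 is unramified.
Legendre symbol by Euler's criterion: (97/2269) ≡ 97^1134 ≡ 2268 (mod 2269), i.e. (97/2269) = -1.
d is a non-residue mod p, hence 2269 remains inert in O_K.

inert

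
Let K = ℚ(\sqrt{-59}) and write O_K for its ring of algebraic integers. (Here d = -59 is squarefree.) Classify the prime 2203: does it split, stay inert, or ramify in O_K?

split

-59 mod 4 = 1, hence disc K = -59 and O_K = ℤ[(1+√-59)/2].
disc(K) = -59 is not divisible by 2203; 2203 is unramified.
(-59/2203) = 2144^1101 mod 2203 = 1, giving Legendre symbol 1.
(-59/2203) = 1, so 2203 splits.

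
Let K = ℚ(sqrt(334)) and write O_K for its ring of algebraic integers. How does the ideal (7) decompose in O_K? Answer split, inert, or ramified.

d = 334 ≡ 2 (mod 4), so O_K = ℤ[√334] and disc(K) = 4d = 1336.
7 ∤ 1336, so 7 is unramified.
(334/7) = 5^3 mod 7 = 6, giving Legendre symbol -1.
(334/7) = -1, so 7 is inert.

inert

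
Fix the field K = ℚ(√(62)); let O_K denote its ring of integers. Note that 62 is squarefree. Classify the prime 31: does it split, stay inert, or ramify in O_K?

ramified — (31) = 𝔭²

Since 62 ≢ 1 mod 4, the ring of integers is ℤ[√62] with discriminant 4·62 = 248.
disc(K) = 248 = 31·8, so p = 31 is ramified.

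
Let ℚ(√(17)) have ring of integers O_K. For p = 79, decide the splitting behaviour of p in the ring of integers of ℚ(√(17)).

inert — (79) stays prime in O_K

d = 17 ≡ 1 (mod 4), so O_K = ℤ[(1+√17)/2] and disc(K) = d = 17.
Since gcd(79, 17) = 1 the prime 79 does not ramify.
Compute (17/79) via Euler: 17^((79-1)/2) mod 79 = 78, so (17/79) = -1.
d is a non-residue mod p, hence 79 remains inert in O_K.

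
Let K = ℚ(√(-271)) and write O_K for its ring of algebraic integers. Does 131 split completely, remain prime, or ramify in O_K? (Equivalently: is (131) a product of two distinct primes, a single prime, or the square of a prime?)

131 remains inert

Since -271 ≡ 1 mod 4, the ring of integers is ℤ[(1+√-271)/2] with discriminant -271.
131 ∤ -271, so 131 is unramified.
(-271/131) = 122^65 mod 131 = 130, giving Legendre symbol -1.
(-271/131) = -1, so 131 is inert.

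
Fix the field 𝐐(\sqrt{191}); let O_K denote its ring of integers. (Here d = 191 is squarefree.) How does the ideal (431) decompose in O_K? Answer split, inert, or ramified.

191 mod 4 = 3, hence disc K = 4·191 = 764 and O_K = ℤ[√191].
disc(K) = 764 is not divisible by 431; 431 is unramified.
Euler's criterion: 191^215 mod 431 = 430. Thus (191|431) = -1.
d is a non-residue mod p, hence 431 remains inert in O_K.

inert — (431) stays prime in O_K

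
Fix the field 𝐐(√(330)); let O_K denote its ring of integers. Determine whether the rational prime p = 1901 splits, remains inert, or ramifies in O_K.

p splits

Since 330 ≢ 1 mod 4, the ring of integers is ℤ[√330] with discriminant 4·330 = 1320.
Since gcd(1901, 1320) = 1 the prime 1901 does not ramify.
Legendre symbol by Euler's criterion: (330/1901) ≡ 330^950 ≡ 1 (mod 1901), i.e. (330/1901) = 1.
Legendre symbol 1 ⇒ 1901 is split.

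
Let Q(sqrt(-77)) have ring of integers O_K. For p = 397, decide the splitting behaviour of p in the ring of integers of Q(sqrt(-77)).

p is inert

-77 mod 4 = 3, hence disc K = 4·(-77) = -308 and O_K = ℤ[√-77].
397 ∤ -308, so 397 is unramified.
Compute (-77/397) via Euler: 320^((397-1)/2) mod 397 = 396, so (-77/397) = -1.
Legendre symbol -1 ⇒ 397 is inert.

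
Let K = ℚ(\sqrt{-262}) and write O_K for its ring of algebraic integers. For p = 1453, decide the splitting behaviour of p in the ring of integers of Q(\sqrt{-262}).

d = -262 ≡ 2 (mod 4), so O_K = ℤ[√-262] and disc(K) = 4d = -1048.
1453 ∤ -1048, so 1453 is unramified.
(-262/1453) = 1191^726 mod 1453 = 1452, giving Legendre symbol -1.
(-262/1453) = -1, so 1453 is inert.

inert — (1453) stays prime in O_K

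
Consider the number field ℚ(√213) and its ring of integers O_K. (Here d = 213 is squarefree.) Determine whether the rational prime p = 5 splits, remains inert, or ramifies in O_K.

5 remains inert

Since 213 ≡ 1 mod 4, the ring of integers is ℤ[(1+√213)/2] with discriminant 213.
disc(K) = 213 is not divisible by 5; 5 is unramified.
(213/5) = 3^2 mod 5 = 4, giving Legendre symbol -1.
Legendre symbol -1 ⇒ 5 is inert.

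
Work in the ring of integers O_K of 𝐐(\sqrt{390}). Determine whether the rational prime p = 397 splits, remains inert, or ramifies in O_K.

390 mod 4 = 2, hence disc K = 4·390 = 1560 and O_K = ℤ[√390].
disc(K) = 1560 is not divisible by 397; 397 is unramified.
Legendre symbol by Euler's criterion: (390/397) ≡ 390^198 ≡ 396 (mod 397), i.e. (390/397) = -1.
(390/397) = -1, so 397 is inert.

p is inert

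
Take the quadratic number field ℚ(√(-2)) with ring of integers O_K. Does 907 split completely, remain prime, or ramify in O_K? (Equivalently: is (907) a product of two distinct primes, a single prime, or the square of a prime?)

Since -2 ≢ 1 mod 4, the ring of integers is ℤ[√-2] with discriminant 4·(-2) = -8.
disc(K) = -8 is not divisible by 907; 907 is unramified.
Compute (-2/907) via Euler: 905^((907-1)/2) mod 907 = 1, so (-2/907) = 1.
(-2/907) = 1, so 907 splits.

split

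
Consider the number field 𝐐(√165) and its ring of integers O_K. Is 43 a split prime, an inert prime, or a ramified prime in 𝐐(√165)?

d = 165 ≡ 1 (mod 4), so O_K = ℤ[(1+√165)/2] and disc(K) = d = 165.
43 ∤ 165, so 43 is unramified.
Legendre symbol by Euler's criterion: (165/43) ≡ 165^21 ≡ 1 (mod 43), i.e. (165/43) = 1.
(165/43) = 1, so 43 splits.

split — (43) = 𝔭₁𝔭₂ with 𝔭₁ ≠ 𝔭₂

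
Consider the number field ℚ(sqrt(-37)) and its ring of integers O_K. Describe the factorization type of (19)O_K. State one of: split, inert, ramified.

Since -37 ≢ 1 mod 4, the ring of integers is ℤ[√-37] with discriminant 4·(-37) = -148.
disc(K) = -148 is not divisible by 19; 19 is unramified.
Legendre symbol by Euler's criterion: (-37/19) ≡ (-37)^9 ≡ 1 (mod 19), i.e. (-37/19) = 1.
Legendre symbol 1 ⇒ 19 is split.

split — (19) = 𝔭₁𝔭₂ with 𝔭₁ ≠ 𝔭₂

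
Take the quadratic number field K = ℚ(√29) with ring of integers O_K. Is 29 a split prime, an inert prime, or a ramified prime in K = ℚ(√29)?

29 mod 4 = 1, hence disc K = 29 and O_K = ℤ[(1+√29)/2].
Ramification test: 29 | 29. The prime 29 ramifies in K.

p ramifies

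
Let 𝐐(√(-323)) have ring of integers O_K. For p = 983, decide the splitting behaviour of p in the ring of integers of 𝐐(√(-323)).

split

d = -323 ≡ 1 (mod 4), so O_K = ℤ[(1+√-323)/2] and disc(K) = d = -323.
disc(K) = -323 is not divisible by 983; 983 is unramified.
(-323/983) = 660^491 mod 983 = 1, giving Legendre symbol 1.
d is a quadratic residue mod p, hence 983 splits in O_K.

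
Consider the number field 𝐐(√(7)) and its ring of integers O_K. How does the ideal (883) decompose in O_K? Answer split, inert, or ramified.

inert — (883) stays prime in O_K

d = 7 ≡ 3 (mod 4), so O_K = ℤ[√7] and disc(K) = 4d = 28.
883 ∤ 28, so 883 is unramified.
(7/883) = 7^441 mod 883 = 882, giving Legendre symbol -1.
(7/883) = -1, so 883 is inert.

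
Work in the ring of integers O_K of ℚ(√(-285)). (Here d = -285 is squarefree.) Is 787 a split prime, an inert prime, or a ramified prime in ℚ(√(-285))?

Since -285 ≢ 1 mod 4, the ring of integers is ℤ[√-285] with discriminant 4·(-285) = -1140.
787 ∤ -1140, so 787 is unramified.
(-285/787) = 502^393 mod 787 = 786, giving Legendre symbol -1.
Legendre symbol -1 ⇒ 787 is inert.

inert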